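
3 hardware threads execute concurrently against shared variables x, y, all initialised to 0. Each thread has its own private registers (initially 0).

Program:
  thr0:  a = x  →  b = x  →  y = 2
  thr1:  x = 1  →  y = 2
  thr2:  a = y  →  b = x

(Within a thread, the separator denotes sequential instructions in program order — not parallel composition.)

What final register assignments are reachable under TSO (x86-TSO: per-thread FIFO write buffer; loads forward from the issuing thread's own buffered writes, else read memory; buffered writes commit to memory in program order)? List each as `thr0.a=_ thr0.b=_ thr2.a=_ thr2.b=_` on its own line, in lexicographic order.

thr0.a=0 thr0.b=0 thr2.a=0 thr2.b=0
thr0.a=0 thr0.b=0 thr2.a=0 thr2.b=1
thr0.a=0 thr0.b=0 thr2.a=2 thr2.b=0
thr0.a=0 thr0.b=0 thr2.a=2 thr2.b=1
thr0.a=0 thr0.b=1 thr2.a=0 thr2.b=0
thr0.a=0 thr0.b=1 thr2.a=0 thr2.b=1
thr0.a=0 thr0.b=1 thr2.a=2 thr2.b=1
thr0.a=1 thr0.b=1 thr2.a=0 thr2.b=0
thr0.a=1 thr0.b=1 thr2.a=0 thr2.b=1
thr0.a=1 thr0.b=1 thr2.a=2 thr2.b=1

outcome vector order: (thr0.a,thr0.b,thr2.a,thr2.b)
|TSO outcomes| = 10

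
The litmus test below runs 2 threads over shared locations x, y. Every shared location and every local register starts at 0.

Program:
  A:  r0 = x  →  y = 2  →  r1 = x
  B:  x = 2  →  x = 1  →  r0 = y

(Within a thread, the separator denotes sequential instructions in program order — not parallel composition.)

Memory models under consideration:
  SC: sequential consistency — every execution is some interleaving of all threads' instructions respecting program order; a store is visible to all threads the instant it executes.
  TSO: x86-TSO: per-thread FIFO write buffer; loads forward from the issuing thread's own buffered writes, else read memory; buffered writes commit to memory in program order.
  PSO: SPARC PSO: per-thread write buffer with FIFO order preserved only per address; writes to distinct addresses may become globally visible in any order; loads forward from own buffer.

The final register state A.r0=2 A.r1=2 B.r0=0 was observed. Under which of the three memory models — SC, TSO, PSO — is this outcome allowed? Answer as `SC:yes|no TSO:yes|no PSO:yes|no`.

outcome vector order: (A.r0,A.r1,B.r0)
SC (9): (0,0,2); (0,1,0); (0,1,2); (0,2,2); (1,1,0); (1,1,2); (2,1,0); (2,1,2); (2,2,2)
TSO (12): (0,0,0); (0,0,2); (0,1,0); (0,1,2); (0,2,0); (0,2,2); (1,1,0); (1,1,2); (2,1,0); (2,1,2); (2,2,0); (2,2,2)
PSO (12): (0,0,0); (0,0,2); (0,1,0); (0,1,2); (0,2,0); (0,2,2); (1,1,0); (1,1,2); (2,1,0); (2,1,2); (2,2,0); (2,2,2)
target (2,2,0) ∈ {TSO,PSO}

SC:no TSO:yes PSO:yes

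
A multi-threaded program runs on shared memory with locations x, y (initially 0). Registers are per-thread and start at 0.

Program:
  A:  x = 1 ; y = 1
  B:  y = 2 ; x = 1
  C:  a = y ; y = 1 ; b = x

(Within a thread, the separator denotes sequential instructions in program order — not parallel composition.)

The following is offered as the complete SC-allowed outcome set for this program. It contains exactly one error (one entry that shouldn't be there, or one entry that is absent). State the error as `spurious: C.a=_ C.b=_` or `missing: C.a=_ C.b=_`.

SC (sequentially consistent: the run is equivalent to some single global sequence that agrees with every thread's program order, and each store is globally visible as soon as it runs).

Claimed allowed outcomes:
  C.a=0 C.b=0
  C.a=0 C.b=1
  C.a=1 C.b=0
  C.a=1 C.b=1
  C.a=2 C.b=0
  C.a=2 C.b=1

spurious: C.a=1 C.b=0

outcome vector order: (C.a,C.b)
under SC → (0,0), (0,1), (1,1), (2,0), (2,1)
claimed∖SC = {(1,0)}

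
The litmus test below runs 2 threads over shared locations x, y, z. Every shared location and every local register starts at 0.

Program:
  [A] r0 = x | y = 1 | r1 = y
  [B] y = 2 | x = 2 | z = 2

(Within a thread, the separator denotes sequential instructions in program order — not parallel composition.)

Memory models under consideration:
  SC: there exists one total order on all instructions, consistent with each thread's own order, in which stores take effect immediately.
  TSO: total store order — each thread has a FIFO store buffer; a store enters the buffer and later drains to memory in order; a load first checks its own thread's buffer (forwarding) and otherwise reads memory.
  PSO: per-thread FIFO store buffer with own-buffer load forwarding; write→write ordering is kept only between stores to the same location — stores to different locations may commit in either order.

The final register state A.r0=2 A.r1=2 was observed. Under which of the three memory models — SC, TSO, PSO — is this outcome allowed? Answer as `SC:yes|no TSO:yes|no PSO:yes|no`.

SC:no TSO:no PSO:yes

outcome vector order: (A.r0,A.r1)
SC (3): <0 1>, <0 2>, <2 1>
TSO (3): <0 1>, <0 2>, <2 1>
PSO (4): <0 1>, <0 2>, <2 1>, <2 2>
target <2 2> ∈ {PSO}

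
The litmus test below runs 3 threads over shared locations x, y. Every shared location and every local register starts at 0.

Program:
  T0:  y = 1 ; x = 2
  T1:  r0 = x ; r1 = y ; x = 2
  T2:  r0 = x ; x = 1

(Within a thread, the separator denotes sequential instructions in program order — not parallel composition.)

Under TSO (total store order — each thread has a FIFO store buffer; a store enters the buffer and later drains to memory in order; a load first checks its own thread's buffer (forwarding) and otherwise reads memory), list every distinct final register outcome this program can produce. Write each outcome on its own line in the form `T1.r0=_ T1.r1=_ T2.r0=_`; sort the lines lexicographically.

T1.r0=0 T1.r1=0 T2.r0=0
T1.r0=0 T1.r1=0 T2.r0=2
T1.r0=0 T1.r1=1 T2.r0=0
T1.r0=0 T1.r1=1 T2.r0=2
T1.r0=1 T1.r1=0 T2.r0=0
T1.r0=1 T1.r1=1 T2.r0=0
T1.r0=1 T1.r1=1 T2.r0=2
T1.r0=2 T1.r1=1 T2.r0=0
T1.r0=2 T1.r1=1 T2.r0=2

outcome vector order: (T1.r0,T1.r1,T2.r0)
|TSO outcomes| = 9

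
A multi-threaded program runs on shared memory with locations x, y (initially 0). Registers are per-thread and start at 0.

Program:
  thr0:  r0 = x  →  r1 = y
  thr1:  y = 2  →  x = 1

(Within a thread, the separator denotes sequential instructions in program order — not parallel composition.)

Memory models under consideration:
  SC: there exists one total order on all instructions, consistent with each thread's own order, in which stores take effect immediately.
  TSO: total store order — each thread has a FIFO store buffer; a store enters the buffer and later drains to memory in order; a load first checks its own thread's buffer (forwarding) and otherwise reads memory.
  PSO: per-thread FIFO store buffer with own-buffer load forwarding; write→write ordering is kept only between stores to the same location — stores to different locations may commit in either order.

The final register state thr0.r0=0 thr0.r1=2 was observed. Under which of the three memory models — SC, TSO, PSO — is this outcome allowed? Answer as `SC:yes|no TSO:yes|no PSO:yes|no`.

SC:yes TSO:yes PSO:yes

outcome vector order: (thr0.r0,thr0.r1)
[SC] allowed = {<0 0>, <0 2>, <1 2>}
[TSO] allowed = {<0 0>, <0 2>, <1 2>}
[PSO] allowed = {<0 0>, <0 2>, <1 0>, <1 2>}
target <0 2> ∈ {SC,TSO,PSO}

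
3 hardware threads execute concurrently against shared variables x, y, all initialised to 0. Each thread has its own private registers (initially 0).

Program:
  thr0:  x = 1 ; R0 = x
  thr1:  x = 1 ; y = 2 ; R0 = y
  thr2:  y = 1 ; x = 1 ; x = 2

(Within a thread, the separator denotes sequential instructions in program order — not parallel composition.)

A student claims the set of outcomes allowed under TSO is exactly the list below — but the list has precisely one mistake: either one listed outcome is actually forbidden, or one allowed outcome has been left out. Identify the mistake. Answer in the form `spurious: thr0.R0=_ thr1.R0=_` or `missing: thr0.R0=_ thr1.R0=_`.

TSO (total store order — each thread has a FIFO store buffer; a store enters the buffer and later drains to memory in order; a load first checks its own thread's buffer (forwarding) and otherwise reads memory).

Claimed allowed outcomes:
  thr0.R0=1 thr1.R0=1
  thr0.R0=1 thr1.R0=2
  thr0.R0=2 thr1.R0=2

outcome vector order: (thr0.R0,thr1.R0)
under TSO → 1/1, 1/2, 2/1, 2/2
TSO∖claimed = {2/1}

missing: thr0.R0=2 thr1.R0=1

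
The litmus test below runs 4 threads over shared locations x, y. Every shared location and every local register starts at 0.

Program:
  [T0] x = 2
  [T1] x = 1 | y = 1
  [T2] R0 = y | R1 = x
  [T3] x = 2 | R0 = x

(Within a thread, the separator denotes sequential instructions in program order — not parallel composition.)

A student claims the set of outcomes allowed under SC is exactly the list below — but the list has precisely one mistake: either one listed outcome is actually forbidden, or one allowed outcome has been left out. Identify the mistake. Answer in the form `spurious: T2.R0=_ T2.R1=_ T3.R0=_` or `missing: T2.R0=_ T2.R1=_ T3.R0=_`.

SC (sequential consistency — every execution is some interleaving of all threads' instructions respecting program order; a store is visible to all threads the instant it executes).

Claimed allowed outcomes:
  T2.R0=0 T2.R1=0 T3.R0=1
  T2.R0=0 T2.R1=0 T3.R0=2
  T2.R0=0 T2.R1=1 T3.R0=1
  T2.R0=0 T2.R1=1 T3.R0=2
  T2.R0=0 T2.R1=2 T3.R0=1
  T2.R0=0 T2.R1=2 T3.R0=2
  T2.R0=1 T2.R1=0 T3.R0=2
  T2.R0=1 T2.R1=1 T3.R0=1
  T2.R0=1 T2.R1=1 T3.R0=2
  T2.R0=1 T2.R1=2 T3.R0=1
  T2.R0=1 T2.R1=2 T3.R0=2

outcome vector order: (T2.R0,T2.R1,T3.R0)
[SC] allowed = {0/0/1; 0/0/2; 0/1/1; 0/1/2; 0/2/1; 0/2/2; 1/1/1; 1/1/2; 1/2/1; 1/2/2}
claimed∖SC = {1/0/2}

spurious: T2.R0=1 T2.R1=0 T3.R0=2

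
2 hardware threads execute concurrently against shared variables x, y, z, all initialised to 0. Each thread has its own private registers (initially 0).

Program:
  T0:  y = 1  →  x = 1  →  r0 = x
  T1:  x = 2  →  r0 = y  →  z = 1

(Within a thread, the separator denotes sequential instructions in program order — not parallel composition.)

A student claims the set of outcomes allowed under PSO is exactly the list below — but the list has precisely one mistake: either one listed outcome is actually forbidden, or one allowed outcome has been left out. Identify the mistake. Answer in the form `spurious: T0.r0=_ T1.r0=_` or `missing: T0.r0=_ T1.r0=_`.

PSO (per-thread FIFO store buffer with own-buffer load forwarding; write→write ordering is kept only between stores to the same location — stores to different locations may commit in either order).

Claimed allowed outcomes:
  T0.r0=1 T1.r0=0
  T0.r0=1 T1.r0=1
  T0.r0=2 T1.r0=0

outcome vector order: (T0.r0,T1.r0)
[PSO] allowed = {<1 0> <1 1> <2 0> <2 1>}
PSO∖claimed = {<2 1>}

missing: T0.r0=2 T1.r0=1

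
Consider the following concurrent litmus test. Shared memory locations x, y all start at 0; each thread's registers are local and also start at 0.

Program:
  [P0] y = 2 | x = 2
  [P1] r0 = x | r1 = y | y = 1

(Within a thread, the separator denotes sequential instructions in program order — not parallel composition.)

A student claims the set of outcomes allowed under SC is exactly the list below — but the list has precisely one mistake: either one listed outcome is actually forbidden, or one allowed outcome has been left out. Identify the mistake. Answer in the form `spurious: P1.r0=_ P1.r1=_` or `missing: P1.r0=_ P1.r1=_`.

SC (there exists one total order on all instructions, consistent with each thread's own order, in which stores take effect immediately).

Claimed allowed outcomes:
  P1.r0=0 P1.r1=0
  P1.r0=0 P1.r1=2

outcome vector order: (P1.r0,P1.r1)
SC: 3 outcomes — {00 02 22}
SC∖claimed = {22}

missing: P1.r0=2 P1.r1=2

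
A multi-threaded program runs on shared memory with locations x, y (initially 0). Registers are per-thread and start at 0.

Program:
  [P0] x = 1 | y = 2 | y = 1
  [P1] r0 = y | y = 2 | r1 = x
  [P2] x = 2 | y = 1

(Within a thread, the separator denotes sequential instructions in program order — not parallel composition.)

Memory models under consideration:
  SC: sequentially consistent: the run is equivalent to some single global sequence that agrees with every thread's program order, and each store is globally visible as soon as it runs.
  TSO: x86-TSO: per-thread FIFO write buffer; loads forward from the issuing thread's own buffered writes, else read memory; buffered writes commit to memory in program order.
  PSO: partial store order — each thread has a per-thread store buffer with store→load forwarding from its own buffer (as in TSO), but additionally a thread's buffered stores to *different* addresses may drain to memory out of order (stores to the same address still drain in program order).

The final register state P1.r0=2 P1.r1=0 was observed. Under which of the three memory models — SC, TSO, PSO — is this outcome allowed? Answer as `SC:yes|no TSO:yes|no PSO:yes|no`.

outcome vector order: (P1.r0,P1.r1)
SC: 7 outcomes — {(0,0); (0,1); (0,2); (1,1); (1,2); (2,1); (2,2)}
TSO: 7 outcomes — {(0,0); (0,1); (0,2); (1,1); (1,2); (2,1); (2,2)}
PSO: 9 outcomes — {(0,0); (0,1); (0,2); (1,0); (1,1); (1,2); (2,0); (2,1); (2,2)}
target (2,0) ∈ {PSO}

SC:no TSO:no PSO:yes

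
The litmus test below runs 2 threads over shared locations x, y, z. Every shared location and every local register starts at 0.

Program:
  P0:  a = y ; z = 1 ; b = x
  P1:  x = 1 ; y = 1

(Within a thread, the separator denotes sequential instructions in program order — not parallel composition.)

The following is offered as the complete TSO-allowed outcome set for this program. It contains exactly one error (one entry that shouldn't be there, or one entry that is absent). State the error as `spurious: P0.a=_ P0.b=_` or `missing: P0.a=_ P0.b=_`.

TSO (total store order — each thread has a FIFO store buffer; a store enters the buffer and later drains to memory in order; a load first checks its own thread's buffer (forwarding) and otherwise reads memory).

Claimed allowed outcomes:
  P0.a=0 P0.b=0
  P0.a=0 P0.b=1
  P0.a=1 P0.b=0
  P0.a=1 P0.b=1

spurious: P0.a=1 P0.b=0

outcome vector order: (P0.a,P0.b)
TSO: 3 outcomes — {0/0, 0/1, 1/1}
claimed∖TSO = {1/0}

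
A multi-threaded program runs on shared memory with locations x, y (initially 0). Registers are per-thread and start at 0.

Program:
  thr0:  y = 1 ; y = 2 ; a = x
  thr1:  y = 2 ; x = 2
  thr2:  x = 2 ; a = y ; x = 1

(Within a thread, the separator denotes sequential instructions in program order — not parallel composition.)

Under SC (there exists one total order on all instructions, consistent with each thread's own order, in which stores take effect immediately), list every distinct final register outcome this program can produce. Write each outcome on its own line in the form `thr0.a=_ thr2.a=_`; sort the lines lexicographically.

outcome vector order: (thr0.a,thr2.a)
|SC outcomes| = 7

thr0.a=0 thr2.a=2
thr0.a=1 thr2.a=0
thr0.a=1 thr2.a=1
thr0.a=1 thr2.a=2
thr0.a=2 thr2.a=0
thr0.a=2 thr2.a=1
thr0.a=2 thr2.a=2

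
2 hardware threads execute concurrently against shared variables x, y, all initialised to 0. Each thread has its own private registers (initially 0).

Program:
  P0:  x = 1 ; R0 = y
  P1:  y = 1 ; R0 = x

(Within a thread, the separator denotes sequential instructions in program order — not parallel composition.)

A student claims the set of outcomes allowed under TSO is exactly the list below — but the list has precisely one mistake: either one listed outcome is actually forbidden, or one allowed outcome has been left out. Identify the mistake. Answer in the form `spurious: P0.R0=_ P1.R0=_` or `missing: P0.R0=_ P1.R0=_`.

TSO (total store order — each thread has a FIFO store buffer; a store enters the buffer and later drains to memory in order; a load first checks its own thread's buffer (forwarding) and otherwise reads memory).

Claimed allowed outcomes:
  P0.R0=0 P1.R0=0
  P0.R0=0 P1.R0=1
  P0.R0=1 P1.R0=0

outcome vector order: (P0.R0,P1.R0)
under TSO → <0 0> <0 1> <1 0> <1 1>
TSO∖claimed = {<1 1>}

missing: P0.R0=1 P1.R0=1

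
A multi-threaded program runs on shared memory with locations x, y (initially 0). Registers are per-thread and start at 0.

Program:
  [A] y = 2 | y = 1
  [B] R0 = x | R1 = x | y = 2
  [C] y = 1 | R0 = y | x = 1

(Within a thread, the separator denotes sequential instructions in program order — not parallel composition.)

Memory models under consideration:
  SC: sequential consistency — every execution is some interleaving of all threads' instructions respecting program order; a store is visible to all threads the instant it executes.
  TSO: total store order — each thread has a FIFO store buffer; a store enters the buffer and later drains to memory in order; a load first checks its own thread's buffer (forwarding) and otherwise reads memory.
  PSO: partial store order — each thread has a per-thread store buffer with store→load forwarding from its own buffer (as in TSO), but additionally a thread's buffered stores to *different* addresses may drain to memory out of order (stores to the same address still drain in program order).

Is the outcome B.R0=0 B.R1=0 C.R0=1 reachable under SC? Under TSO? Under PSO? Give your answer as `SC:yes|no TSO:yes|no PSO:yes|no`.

SC:yes TSO:yes PSO:yes

outcome vector order: (B.R0,B.R1,C.R0)
SC (6): 0/0/1; 0/0/2; 0/1/1; 0/1/2; 1/1/1; 1/1/2
TSO (6): 0/0/1; 0/0/2; 0/1/1; 0/1/2; 1/1/1; 1/1/2
PSO (6): 0/0/1; 0/0/2; 0/1/1; 0/1/2; 1/1/1; 1/1/2
target 0/0/1 ∈ {SC,TSO,PSO}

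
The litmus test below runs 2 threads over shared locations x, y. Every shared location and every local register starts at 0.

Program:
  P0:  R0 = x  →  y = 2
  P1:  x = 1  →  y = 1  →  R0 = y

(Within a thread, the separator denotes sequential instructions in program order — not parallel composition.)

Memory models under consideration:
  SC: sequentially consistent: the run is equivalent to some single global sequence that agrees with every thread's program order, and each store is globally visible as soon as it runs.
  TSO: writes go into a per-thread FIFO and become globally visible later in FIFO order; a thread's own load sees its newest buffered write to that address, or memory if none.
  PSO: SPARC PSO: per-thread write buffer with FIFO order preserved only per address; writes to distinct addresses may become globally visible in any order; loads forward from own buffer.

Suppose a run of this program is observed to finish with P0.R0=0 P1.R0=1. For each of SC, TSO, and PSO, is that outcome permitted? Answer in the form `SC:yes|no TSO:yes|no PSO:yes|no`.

outcome vector order: (P0.R0,P1.R0)
SC (4): 01 02 11 12
TSO (4): 01 02 11 12
PSO (4): 01 02 11 12
target 01 ∈ {SC,TSO,PSO}

SC:yes TSO:yes PSO:yes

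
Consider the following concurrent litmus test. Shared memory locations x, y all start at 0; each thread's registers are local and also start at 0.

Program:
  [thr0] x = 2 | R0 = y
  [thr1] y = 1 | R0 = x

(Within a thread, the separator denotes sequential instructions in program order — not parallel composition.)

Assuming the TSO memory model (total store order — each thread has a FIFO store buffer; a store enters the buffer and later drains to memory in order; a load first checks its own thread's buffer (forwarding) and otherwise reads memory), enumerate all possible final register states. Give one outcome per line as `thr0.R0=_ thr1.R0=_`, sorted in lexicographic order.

thr0.R0=0 thr1.R0=0
thr0.R0=0 thr1.R0=2
thr0.R0=1 thr1.R0=0
thr0.R0=1 thr1.R0=2

outcome vector order: (thr0.R0,thr1.R0)
|TSO outcomes| = 4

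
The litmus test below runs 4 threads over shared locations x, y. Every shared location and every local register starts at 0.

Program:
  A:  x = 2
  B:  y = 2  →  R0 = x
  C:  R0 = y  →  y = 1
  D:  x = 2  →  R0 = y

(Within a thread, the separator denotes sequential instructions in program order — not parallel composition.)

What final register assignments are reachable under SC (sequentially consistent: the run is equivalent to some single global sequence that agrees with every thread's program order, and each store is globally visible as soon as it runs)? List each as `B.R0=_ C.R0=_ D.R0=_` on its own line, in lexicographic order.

outcome vector order: (B.R0,C.R0,D.R0)
|SC outcomes| = 10

B.R0=0 C.R0=0 D.R0=1
B.R0=0 C.R0=0 D.R0=2
B.R0=0 C.R0=2 D.R0=1
B.R0=0 C.R0=2 D.R0=2
B.R0=2 C.R0=0 D.R0=0
B.R0=2 C.R0=0 D.R0=1
B.R0=2 C.R0=0 D.R0=2
B.R0=2 C.R0=2 D.R0=0
B.R0=2 C.R0=2 D.R0=1
B.R0=2 C.R0=2 D.R0=2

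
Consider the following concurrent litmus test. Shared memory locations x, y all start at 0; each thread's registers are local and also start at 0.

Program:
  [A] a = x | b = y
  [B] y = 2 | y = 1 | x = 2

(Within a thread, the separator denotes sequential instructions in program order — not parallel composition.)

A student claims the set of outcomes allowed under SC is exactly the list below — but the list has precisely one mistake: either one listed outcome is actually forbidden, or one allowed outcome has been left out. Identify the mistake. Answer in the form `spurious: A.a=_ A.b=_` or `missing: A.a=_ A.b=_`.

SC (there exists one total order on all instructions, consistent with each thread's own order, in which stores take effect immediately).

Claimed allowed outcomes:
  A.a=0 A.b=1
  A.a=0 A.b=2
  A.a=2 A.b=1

missing: A.a=0 A.b=0

outcome vector order: (A.a,A.b)
SC (4): <0 0>; <0 1>; <0 2>; <2 1>
SC∖claimed = {<0 0>}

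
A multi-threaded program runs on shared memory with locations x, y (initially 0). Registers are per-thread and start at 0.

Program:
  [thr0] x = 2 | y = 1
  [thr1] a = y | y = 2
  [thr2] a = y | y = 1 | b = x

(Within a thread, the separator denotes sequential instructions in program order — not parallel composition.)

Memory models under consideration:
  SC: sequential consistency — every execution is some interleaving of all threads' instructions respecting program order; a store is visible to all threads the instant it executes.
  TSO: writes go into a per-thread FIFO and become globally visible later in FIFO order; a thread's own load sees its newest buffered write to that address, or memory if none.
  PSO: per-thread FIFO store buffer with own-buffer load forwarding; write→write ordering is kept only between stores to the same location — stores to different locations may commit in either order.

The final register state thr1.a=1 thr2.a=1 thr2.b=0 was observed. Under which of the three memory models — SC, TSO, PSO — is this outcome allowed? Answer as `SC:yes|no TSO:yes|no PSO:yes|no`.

SC:no TSO:no PSO:yes

outcome vector order: (thr1.a,thr2.a,thr2.b)
SC: 9 outcomes — {0/0/0 0/0/2 0/1/2 0/2/0 0/2/2 1/0/0 1/0/2 1/1/2 1/2/2}
TSO: 9 outcomes — {0/0/0 0/0/2 0/1/2 0/2/0 0/2/2 1/0/0 1/0/2 1/1/2 1/2/2}
PSO: 12 outcomes — {0/0/0 0/0/2 0/1/0 0/1/2 0/2/0 0/2/2 1/0/0 1/0/2 1/1/0 1/1/2 1/2/0 1/2/2}
target 1/1/0 ∈ {PSO}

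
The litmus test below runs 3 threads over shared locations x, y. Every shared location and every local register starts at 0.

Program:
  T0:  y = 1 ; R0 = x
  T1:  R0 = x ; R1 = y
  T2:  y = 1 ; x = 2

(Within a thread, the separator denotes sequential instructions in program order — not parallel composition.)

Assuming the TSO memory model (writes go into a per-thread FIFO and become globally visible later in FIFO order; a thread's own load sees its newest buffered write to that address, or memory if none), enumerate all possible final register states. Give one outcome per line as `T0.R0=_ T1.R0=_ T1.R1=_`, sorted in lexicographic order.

T0.R0=0 T1.R0=0 T1.R1=0
T0.R0=0 T1.R0=0 T1.R1=1
T0.R0=0 T1.R0=2 T1.R1=1
T0.R0=2 T1.R0=0 T1.R1=0
T0.R0=2 T1.R0=0 T1.R1=1
T0.R0=2 T1.R0=2 T1.R1=1

outcome vector order: (T0.R0,T1.R0,T1.R1)
|TSO outcomes| = 6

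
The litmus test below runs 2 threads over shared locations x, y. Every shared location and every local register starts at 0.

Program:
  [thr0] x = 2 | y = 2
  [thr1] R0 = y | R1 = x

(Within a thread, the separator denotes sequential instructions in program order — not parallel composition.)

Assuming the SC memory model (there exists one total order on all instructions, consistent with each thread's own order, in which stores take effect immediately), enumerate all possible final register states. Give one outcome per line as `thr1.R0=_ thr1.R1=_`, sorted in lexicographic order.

thr1.R0=0 thr1.R1=0
thr1.R0=0 thr1.R1=2
thr1.R0=2 thr1.R1=2

outcome vector order: (thr1.R0,thr1.R1)
|SC outcomes| = 3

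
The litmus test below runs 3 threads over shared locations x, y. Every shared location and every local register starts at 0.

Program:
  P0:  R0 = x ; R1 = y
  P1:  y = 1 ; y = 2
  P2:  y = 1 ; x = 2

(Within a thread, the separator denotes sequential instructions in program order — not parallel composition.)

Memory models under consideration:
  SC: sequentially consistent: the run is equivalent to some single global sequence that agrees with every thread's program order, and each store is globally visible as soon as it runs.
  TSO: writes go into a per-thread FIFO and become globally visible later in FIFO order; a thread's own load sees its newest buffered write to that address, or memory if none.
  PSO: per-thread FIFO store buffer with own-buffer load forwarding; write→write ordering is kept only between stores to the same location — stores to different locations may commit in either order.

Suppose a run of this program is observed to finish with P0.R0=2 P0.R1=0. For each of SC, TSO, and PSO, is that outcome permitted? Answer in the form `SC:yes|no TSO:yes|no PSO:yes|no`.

outcome vector order: (P0.R0,P0.R1)
under SC → <0 0>; <0 1>; <0 2>; <2 1>; <2 2>
under TSO → <0 0>; <0 1>; <0 2>; <2 1>; <2 2>
under PSO → <0 0>; <0 1>; <0 2>; <2 0>; <2 1>; <2 2>
target <2 0> ∈ {PSO}

SC:no TSO:no PSO:yes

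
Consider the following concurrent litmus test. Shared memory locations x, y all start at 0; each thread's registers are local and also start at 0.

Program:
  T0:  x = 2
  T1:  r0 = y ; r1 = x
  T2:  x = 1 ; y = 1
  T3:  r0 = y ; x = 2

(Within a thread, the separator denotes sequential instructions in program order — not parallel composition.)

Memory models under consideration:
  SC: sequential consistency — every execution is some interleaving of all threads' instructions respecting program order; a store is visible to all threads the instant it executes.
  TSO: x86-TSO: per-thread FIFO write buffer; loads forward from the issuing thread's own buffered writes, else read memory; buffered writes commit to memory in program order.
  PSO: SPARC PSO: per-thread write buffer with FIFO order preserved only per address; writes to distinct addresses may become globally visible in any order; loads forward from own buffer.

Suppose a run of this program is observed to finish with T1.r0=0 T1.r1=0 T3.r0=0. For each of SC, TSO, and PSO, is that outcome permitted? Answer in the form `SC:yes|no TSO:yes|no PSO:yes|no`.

SC:yes TSO:yes PSO:yes

outcome vector order: (T1.r0,T1.r1,T3.r0)
SC: 10 outcomes — {000 001 010 011 020 021 110 111 120 121}
TSO: 10 outcomes — {000 001 010 011 020 021 110 111 120 121}
PSO: 12 outcomes — {000 001 010 011 020 021 100 101 110 111 120 121}
target 000 ∈ {SC,TSO,PSO}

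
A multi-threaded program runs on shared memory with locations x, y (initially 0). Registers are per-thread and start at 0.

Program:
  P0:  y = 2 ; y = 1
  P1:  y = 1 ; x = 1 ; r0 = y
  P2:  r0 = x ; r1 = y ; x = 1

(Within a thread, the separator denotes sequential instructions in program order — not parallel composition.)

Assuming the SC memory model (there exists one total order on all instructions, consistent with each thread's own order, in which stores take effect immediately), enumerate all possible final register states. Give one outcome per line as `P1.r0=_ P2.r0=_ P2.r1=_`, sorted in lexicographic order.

P1.r0=1 P2.r0=0 P2.r1=0
P1.r0=1 P2.r0=0 P2.r1=1
P1.r0=1 P2.r0=0 P2.r1=2
P1.r0=1 P2.r0=1 P2.r1=1
P1.r0=1 P2.r0=1 P2.r1=2
P1.r0=2 P2.r0=0 P2.r1=0
P1.r0=2 P2.r0=0 P2.r1=1
P1.r0=2 P2.r0=0 P2.r1=2
P1.r0=2 P2.r0=1 P2.r1=1
P1.r0=2 P2.r0=1 P2.r1=2

outcome vector order: (P1.r0,P2.r0,P2.r1)
|SC outcomes| = 10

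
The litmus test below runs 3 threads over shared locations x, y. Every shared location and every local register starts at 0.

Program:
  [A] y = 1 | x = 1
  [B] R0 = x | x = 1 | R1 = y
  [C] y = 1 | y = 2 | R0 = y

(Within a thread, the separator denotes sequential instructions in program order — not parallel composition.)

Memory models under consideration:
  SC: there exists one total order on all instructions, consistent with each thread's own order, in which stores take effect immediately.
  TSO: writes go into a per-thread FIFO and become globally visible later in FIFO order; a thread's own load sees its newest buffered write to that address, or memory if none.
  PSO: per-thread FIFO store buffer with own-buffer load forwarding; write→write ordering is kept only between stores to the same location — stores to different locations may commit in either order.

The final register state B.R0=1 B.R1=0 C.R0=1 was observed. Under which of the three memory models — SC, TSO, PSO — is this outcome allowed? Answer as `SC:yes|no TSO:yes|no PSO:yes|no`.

SC:no TSO:no PSO:yes

outcome vector order: (B.R0,B.R1,C.R0)
under SC → 001, 002, 011, 012, 021, 022, 111, 112, 122
under TSO → 001, 002, 011, 012, 021, 022, 111, 112, 122
under PSO → 001, 002, 011, 012, 021, 022, 101, 102, 111, 112, 121, 122
target 101 ∈ {PSO}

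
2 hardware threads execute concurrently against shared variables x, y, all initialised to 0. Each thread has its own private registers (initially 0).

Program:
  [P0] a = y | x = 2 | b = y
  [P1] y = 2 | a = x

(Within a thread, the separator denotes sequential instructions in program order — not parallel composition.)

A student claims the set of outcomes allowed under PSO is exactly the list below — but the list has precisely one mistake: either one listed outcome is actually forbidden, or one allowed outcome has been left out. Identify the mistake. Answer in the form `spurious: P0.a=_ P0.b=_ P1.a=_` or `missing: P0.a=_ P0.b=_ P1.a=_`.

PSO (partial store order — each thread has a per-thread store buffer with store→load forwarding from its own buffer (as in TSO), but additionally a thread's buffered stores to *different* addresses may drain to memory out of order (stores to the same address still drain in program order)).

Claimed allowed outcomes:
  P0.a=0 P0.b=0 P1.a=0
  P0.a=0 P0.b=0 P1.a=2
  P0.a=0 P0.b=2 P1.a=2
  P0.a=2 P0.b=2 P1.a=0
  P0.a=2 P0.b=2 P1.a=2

outcome vector order: (P0.a,P0.b,P1.a)
[PSO] allowed = {0/0/0, 0/0/2, 0/2/0, 0/2/2, 2/2/0, 2/2/2}
PSO∖claimed = {0/2/0}

missing: P0.a=0 P0.b=2 P1.a=0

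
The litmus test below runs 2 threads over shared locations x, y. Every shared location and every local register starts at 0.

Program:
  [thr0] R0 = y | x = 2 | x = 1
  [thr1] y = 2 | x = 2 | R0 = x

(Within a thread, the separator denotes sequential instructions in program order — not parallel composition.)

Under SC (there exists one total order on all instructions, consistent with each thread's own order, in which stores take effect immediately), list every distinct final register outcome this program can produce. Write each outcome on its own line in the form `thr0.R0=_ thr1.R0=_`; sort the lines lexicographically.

thr0.R0=0 thr1.R0=1
thr0.R0=0 thr1.R0=2
thr0.R0=2 thr1.R0=1
thr0.R0=2 thr1.R0=2

outcome vector order: (thr0.R0,thr1.R0)
|SC outcomes| = 4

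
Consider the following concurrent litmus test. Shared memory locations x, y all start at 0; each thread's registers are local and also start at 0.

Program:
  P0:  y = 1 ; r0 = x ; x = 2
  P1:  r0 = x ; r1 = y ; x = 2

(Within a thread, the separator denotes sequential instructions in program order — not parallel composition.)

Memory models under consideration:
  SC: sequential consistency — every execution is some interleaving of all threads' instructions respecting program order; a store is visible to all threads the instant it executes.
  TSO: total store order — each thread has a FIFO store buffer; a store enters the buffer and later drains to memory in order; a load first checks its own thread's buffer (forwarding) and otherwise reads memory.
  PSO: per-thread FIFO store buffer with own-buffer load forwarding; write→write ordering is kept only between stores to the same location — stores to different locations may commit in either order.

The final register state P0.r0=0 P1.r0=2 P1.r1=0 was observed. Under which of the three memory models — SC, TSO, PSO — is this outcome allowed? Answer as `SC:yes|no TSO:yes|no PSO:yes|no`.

SC:no TSO:no PSO:yes

outcome vector order: (P0.r0,P1.r0,P1.r1)
SC: 5 outcomes — {(0,0,0); (0,0,1); (0,2,1); (2,0,0); (2,0,1)}
TSO: 5 outcomes — {(0,0,0); (0,0,1); (0,2,1); (2,0,0); (2,0,1)}
PSO: 6 outcomes — {(0,0,0); (0,0,1); (0,2,0); (0,2,1); (2,0,0); (2,0,1)}
target (0,2,0) ∈ {PSO}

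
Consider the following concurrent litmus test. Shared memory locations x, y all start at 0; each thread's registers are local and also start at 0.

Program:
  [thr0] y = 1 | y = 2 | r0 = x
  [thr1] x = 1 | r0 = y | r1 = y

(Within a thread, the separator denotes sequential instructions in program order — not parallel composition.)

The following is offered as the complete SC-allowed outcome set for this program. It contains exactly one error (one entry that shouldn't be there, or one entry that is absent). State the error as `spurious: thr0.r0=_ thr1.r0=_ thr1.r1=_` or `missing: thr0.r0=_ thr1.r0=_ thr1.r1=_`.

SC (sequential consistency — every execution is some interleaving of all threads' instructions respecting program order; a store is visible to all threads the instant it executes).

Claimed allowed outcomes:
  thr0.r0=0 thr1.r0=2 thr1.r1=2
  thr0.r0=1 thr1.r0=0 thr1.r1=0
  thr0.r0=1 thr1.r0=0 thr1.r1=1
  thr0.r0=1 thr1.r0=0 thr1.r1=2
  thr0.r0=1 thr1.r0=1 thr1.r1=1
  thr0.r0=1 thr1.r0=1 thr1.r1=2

outcome vector order: (thr0.r0,thr1.r0,thr1.r1)
under SC → (0,2,2) (1,0,0) (1,0,1) (1,0,2) (1,1,1) (1,1,2) (1,2,2)
SC∖claimed = {(1,2,2)}

missing: thr0.r0=1 thr1.r0=2 thr1.r1=2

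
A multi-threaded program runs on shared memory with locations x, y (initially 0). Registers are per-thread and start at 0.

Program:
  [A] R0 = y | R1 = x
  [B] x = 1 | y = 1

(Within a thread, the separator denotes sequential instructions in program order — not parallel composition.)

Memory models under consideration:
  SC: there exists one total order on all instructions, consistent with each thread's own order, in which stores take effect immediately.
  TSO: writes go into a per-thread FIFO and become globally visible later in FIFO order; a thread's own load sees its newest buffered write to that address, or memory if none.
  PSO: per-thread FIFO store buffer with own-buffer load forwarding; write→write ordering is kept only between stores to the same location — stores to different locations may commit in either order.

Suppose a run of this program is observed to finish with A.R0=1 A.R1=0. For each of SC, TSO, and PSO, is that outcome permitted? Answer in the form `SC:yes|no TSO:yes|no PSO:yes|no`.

SC:no TSO:no PSO:yes

outcome vector order: (A.R0,A.R1)
SC: 3 outcomes — {00, 01, 11}
TSO: 3 outcomes — {00, 01, 11}
PSO: 4 outcomes — {00, 01, 10, 11}
target 10 ∈ {PSO}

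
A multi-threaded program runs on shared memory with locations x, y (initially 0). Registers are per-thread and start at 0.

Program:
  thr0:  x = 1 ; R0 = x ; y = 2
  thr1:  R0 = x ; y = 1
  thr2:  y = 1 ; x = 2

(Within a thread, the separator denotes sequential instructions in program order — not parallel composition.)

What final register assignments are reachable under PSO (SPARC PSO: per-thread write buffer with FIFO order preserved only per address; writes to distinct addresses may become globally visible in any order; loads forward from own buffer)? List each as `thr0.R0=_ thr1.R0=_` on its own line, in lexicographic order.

outcome vector order: (thr0.R0,thr1.R0)
|PSO outcomes| = 6

thr0.R0=1 thr1.R0=0
thr0.R0=1 thr1.R0=1
thr0.R0=1 thr1.R0=2
thr0.R0=2 thr1.R0=0
thr0.R0=2 thr1.R0=1
thr0.R0=2 thr1.R0=2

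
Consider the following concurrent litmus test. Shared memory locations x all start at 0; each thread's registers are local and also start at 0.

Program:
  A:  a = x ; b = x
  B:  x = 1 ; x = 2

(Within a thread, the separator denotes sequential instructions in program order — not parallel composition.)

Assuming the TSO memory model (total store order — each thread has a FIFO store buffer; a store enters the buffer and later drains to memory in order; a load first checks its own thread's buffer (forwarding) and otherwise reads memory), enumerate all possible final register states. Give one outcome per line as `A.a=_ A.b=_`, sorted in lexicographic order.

A.a=0 A.b=0
A.a=0 A.b=1
A.a=0 A.b=2
A.a=1 A.b=1
A.a=1 A.b=2
A.a=2 A.b=2

outcome vector order: (A.a,A.b)
|TSO outcomes| = 6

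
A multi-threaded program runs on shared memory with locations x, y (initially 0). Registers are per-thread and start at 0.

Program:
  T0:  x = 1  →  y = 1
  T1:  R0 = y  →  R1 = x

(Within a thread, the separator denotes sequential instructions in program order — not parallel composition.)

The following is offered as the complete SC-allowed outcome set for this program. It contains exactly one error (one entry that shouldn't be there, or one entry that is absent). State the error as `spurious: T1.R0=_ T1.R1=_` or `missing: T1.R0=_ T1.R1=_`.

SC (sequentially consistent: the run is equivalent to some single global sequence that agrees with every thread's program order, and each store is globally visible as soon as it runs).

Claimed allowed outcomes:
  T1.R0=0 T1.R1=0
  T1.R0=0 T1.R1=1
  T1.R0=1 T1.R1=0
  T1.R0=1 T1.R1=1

spurious: T1.R0=1 T1.R1=0

outcome vector order: (T1.R0,T1.R1)
SC (3): (0,0) (0,1) (1,1)
claimed∖SC = {(1,0)}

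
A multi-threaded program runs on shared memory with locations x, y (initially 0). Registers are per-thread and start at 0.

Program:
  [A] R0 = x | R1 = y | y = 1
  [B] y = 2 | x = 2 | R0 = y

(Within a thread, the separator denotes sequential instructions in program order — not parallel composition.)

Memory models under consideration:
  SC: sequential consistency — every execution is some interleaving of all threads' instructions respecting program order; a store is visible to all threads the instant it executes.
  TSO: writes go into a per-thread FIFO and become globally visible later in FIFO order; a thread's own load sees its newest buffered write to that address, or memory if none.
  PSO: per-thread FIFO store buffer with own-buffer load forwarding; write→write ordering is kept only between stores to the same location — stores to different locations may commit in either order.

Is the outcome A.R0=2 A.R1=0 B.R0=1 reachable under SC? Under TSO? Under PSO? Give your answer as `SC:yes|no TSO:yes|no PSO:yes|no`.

outcome vector order: (A.R0,A.R1,B.R0)
under SC → 0/0/1; 0/0/2; 0/2/1; 0/2/2; 2/2/1; 2/2/2
under TSO → 0/0/1; 0/0/2; 0/2/1; 0/2/2; 2/2/1; 2/2/2
under PSO → 0/0/1; 0/0/2; 0/2/1; 0/2/2; 2/0/1; 2/0/2; 2/2/1; 2/2/2
target 2/0/1 ∈ {PSO}

SC:no TSO:no PSO:yes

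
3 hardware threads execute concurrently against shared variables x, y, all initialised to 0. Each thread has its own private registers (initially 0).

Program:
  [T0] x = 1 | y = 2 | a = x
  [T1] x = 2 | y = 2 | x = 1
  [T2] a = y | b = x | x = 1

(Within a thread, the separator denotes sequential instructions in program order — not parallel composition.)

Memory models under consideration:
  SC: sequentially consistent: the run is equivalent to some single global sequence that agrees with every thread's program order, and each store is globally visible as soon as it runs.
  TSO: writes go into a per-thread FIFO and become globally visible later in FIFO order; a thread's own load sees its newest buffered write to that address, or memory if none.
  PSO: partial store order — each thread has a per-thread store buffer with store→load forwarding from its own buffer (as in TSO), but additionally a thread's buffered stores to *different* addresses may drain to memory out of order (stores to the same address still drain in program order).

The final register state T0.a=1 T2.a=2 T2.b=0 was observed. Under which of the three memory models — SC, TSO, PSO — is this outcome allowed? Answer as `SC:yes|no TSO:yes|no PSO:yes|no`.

SC:no TSO:no PSO:yes

outcome vector order: (T0.a,T2.a,T2.b)
SC (10): 100; 101; 102; 121; 122; 200; 201; 202; 221; 222
TSO (10): 100; 101; 102; 121; 122; 200; 201; 202; 221; 222
PSO (12): 100; 101; 102; 120; 121; 122; 200; 201; 202; 220; 221; 222
target 120 ∈ {PSO}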